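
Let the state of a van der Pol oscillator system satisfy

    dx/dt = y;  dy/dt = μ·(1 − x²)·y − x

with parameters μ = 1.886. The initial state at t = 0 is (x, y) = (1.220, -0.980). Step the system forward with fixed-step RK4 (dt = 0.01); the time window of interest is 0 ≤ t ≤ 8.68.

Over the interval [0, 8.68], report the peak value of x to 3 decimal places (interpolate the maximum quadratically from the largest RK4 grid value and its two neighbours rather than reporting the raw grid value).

max x = 2.019

t=0.000: state=(1.220, -0.980)
step 1 (dt=0.01): k1=(-0.980, -0.317), k2=(-0.982, -0.333), k3=(-0.982, -0.333), k4=(-0.983, -0.349); state += dt/6·(k1+2k2+2k3+k4)
t=0.010: state=(1.210, -0.983)
t=0.020: state=(1.200, -0.987)
t=0.030: state=(1.190, -0.991)
continuing one RK4 step at a time; state shown every 50 steps (Δt=0.5):
t=0.500: state=(0.620, -1.592)
t=1.000: state=(-0.656, -3.709)
t=1.500: state=(-1.991, -0.709)
t=2.000: state=(-1.988, 0.292)
t=2.500: state=(-1.815, 0.387)
t=3.000: state=(-1.602, 0.471)
t=3.500: state=(-1.333, 0.621)
t=4.000: state=(-0.950, 0.970)
t=4.500: state=(-0.241, 2.098)
t=5.000: state=(1.315, 3.361)
t=5.500: state=(2.019, 0.038)
t=6.000: state=(1.906, -0.342)
t=6.500: state=(1.714, -0.424)
t=7.000: state=(1.477, -0.532)
t=7.500: state=(1.163, -0.753)
t=8.000: state=(0.665, -1.357)
t=8.500: state=(-0.424, -3.278)
t=8.680: state=(-1.065, -3.643)
largest grid value and its neighbours: x(5.510)=2.01898, x(5.520)=2.01904, x(5.530)=2.01889
parabola through these three points peaks at t≈5.518 with x≈2.01904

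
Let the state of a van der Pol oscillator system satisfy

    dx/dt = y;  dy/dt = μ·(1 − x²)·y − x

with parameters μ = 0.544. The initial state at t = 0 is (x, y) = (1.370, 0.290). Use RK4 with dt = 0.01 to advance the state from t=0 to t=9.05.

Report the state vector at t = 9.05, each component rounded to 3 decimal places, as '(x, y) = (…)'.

t=0.000: state=(1.370, 0.290)
step 1 (dt=0.01): k1=(0.290, -1.508), k2=(0.282, -1.507), k3=(0.282, -1.507), k4=(0.275, -1.505); state += dt/6·(k1+2k2+2k3+k4)
t=0.010: state=(1.373, 0.275)
t=0.020: state=(1.375, 0.260)
t=0.030: state=(1.378, 0.245)
continuing one RK4 step at a time; state shown every 50 steps (Δt=0.5):
t=0.500: state=(1.338, -0.387)
t=1.000: state=(1.009, -0.915)
t=1.500: state=(0.424, -1.430)
t=2.000: state=(-0.413, -1.871)
t=2.500: state=(-1.313, -1.524)
t=3.000: state=(-1.789, -0.356)
t=3.500: state=(-1.735, 0.482)
t=4.000: state=(-1.363, 0.981)
t=4.500: state=(-0.755, 1.470)
t=5.000: state=(0.124, 2.040)
t=5.500: state=(1.187, 1.987)
t=6.000: state=(1.876, 0.673)
t=6.500: state=(1.923, -0.364)
t=7.000: state=(1.600, -0.884)
t=7.500: state=(1.051, -1.323)
t=8.000: state=(0.254, -1.887)
t=8.500: state=(-0.809, -2.235)
t=9.000: state=(-1.735, -1.230)
t=9.050: state=(-1.793, -1.075)

(x, y) = (-1.793, -1.075)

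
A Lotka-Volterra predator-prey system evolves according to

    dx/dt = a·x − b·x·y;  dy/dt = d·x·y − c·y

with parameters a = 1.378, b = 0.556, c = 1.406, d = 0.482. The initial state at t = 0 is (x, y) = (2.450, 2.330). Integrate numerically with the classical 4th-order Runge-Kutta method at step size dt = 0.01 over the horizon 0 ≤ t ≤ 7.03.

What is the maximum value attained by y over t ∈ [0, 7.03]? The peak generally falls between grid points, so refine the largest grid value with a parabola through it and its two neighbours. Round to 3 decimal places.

max y = 2.957

t=0.000: state=(2.450, 2.330)
step 1 (dt=0.01): k1=(0.202, -0.524), k2=(0.206, -0.523), k3=(0.206, -0.523), k4=(0.209, -0.521); state += dt/6·(k1+2k2+2k3+k4)
t=0.010: state=(2.452, 2.325)
t=0.020: state=(2.454, 2.320)
t=0.030: state=(2.456, 2.314)
continuing one RK4 step at a time; state shown every 25 steps (Δt=0.25):
t=0.250: state=(2.523, 2.211)
t=0.500: state=(2.635, 2.122)
t=0.750: state=(2.781, 2.069)
t=1.000: state=(2.948, 2.055)
t=1.250: state=(3.121, 2.085)
t=1.500: state=(3.282, 2.158)
t=1.750: state=(3.406, 2.273)
t=2.000: state=(3.469, 2.422)
t=2.250: state=(3.457, 2.589)
t=2.500: state=(3.366, 2.749)
t=2.750: state=(3.211, 2.877)
t=3.000: state=(3.021, 2.947)
t=3.250: state=(2.828, 2.949)
t=3.500: state=(2.658, 2.887)
t=3.750: state=(2.530, 2.776)
t=4.000: state=(2.451, 2.635)
t=4.250: state=(2.423, 2.486)
t=4.500: state=(2.445, 2.344)
t=4.750: state=(2.513, 2.222)
t=5.000: state=(2.622, 2.130)
t=5.250: state=(2.764, 2.073)
t=5.500: state=(2.929, 2.055)
t=5.750: state=(3.103, 2.080)
t=6.000: state=(3.266, 2.148)
t=6.250: state=(3.395, 2.259)
t=6.500: state=(3.466, 2.405)
t=6.750: state=(3.462, 2.571)
t=7.000: state=(3.379, 2.734)
t=7.030: state=(3.364, 2.752)
largest grid value and its neighbours: y(3.120)=2.95672, y(3.130)=2.95680, y(3.140)=2.95677
parabola through these three points peaks at t≈3.132 with y≈2.95681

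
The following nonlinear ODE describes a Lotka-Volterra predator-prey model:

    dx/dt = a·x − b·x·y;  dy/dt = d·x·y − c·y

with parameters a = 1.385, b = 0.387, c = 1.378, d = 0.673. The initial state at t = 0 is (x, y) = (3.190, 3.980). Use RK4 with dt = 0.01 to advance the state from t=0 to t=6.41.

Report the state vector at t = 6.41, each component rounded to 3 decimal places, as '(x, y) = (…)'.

t=0.000: state=(3.190, 3.980)
step 1 (dt=0.01): k1=(-0.495, 3.060), k2=(-0.514, 3.065), k3=(-0.514, 3.065), k4=(-0.532, 3.070); state += dt/6·(k1+2k2+2k3+k4)
t=0.010: state=(3.185, 4.011)
t=0.020: state=(3.179, 4.041)
t=0.030: state=(3.173, 4.072)
continuing one RK4 step at a time; state shown every 25 steps (Δt=0.25):
t=0.250: state=(2.956, 4.744)
t=0.500: state=(2.559, 5.354)
t=0.750: state=(2.121, 5.622)
t=1.000: state=(1.745, 5.507)
t=1.250: state=(1.474, 5.108)
t=1.500: state=(1.304, 4.566)
t=1.750: state=(1.219, 3.996)
t=2.000: state=(1.201, 3.468)
t=2.250: state=(1.242, 3.016)
t=2.500: state=(1.336, 2.652)
t=2.750: state=(1.481, 2.380)
t=3.000: state=(1.679, 2.199)
t=3.250: state=(1.929, 2.109)
t=3.500: state=(2.225, 2.118)
t=3.750: state=(2.550, 2.242)
t=4.000: state=(2.868, 2.508)
t=4.250: state=(3.120, 2.945)
t=4.500: state=(3.223, 3.567)
t=4.750: state=(3.113, 4.321)
t=5.000: state=(2.794, 5.045)
t=5.250: state=(2.363, 5.521)
t=5.500: state=(1.943, 5.615)
t=5.750: state=(1.612, 5.357)
t=6.000: state=(1.387, 4.879)
t=6.250: state=(1.257, 4.313)
t=6.410: state=(1.215, 3.951)

(x, y) = (1.215, 3.951)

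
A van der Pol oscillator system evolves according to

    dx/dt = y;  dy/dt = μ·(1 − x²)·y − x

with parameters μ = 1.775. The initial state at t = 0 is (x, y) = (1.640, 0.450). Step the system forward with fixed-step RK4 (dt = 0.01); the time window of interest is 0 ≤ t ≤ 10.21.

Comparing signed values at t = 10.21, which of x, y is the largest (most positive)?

largest component: y

t=0.000: state=(1.640, 0.450)
step 1 (dt=0.01): k1=(0.450, -2.990), k2=(0.435, -2.953), k3=(0.435, -2.953), k4=(0.420, -2.916); state += dt/6·(k1+2k2+2k3+k4)
t=0.010: state=(1.644, 0.420)
t=0.020: state=(1.648, 0.392)
t=0.030: state=(1.652, 0.364)
continuing one RK4 step at a time; state shown every 50 steps (Δt=0.5):
t=0.500: state=(1.622, -0.328)
t=1.000: state=(1.394, -0.569)
t=1.500: state=(1.042, -0.876)
t=2.000: state=(0.433, -1.721)
t=2.500: state=(-0.906, -3.534)
t=3.000: state=(-1.986, -0.459)
t=3.500: state=(-1.944, 0.322)
t=4.000: state=(-1.753, 0.429)
t=4.500: state=(-1.513, 0.537)
t=5.000: state=(-1.199, 0.747)
t=5.500: state=(-0.714, 1.293)
t=6.000: state=(0.288, 2.984)
t=6.500: state=(1.804, 1.663)
t=7.000: state=(1.997, -0.221)
t=7.500: state=(1.831, -0.396)
t=8.000: state=(1.611, -0.490)
t=8.500: state=(1.331, -0.647)
t=9.000: state=(0.931, -1.012)
t=9.500: state=(0.197, -2.147)
t=10.000: state=(-1.334, -3.201)
t=10.210: state=(-1.835, -1.498)
compare at T: x=-1.835, y=-1.498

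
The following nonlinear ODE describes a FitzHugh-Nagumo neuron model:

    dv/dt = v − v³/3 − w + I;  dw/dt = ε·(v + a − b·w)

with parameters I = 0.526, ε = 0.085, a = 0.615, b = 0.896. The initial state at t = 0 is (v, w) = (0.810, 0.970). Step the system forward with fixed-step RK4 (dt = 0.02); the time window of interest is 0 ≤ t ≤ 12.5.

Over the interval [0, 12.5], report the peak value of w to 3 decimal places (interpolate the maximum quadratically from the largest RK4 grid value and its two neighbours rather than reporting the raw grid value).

max w = 1.353

t=0.000: state=(0.810, 0.970)
step 1 (dt=0.02): k1=(0.189, 0.047), k2=(0.189, 0.047), k3=(0.189, 0.047), k4=(0.189, 0.047); state += dt/6·(k1+2k2+2k3+k4)
t=0.020: state=(0.814, 0.971)
t=0.040: state=(0.818, 0.972)
t=0.060: state=(0.821, 0.973)
continuing one RK4 step at a time; state shown every 25 steps (Δt=0.5):
t=0.500: state=(0.905, 0.995)
t=1.000: state=(0.996, 1.023)
t=1.500: state=(1.072, 1.054)
t=2.000: state=(1.128, 1.086)
t=2.500: state=(1.161, 1.119)
t=3.000: state=(1.175, 1.152)
t=3.500: state=(1.171, 1.183)
t=4.000: state=(1.154, 1.213)
t=4.500: state=(1.127, 1.241)
t=5.000: state=(1.090, 1.267)
t=5.500: state=(1.044, 1.289)
t=6.000: state=(0.991, 1.309)
t=6.500: state=(0.927, 1.326)
t=7.000: state=(0.851, 1.339)
t=7.500: state=(0.757, 1.348)
t=8.000: state=(0.637, 1.353)
t=8.500: state=(0.474, 1.351)
t=9.000: state=(0.236, 1.342)
t=9.500: state=(-0.136, 1.320)
t=10.000: state=(-0.709, 1.279)
t=10.500: state=(-1.382, 1.213)
t=11.000: state=(-1.795, 1.126)
t=11.500: state=(-1.914, 1.031)
t=12.000: state=(-1.921, 0.938)
t=12.500: state=(-1.898, 0.849)
largest grid value and its neighbours: w(8.120)=1.35314, w(8.140)=1.35314, w(8.160)=1.35314
parabola through these three points peaks at t≈8.137 with w≈1.35314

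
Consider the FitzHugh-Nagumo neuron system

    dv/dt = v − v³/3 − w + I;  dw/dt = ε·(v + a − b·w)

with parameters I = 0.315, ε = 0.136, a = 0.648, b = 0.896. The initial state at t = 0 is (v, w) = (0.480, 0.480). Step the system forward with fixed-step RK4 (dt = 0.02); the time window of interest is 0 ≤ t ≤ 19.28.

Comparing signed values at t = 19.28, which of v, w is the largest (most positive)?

t=0.000: state=(0.480, 0.480)
step 1 (dt=0.02): k1=(0.278, 0.095), k2=(0.279, 0.095), k3=(0.279, 0.095), k4=(0.281, 0.095); state += dt/6·(k1+2k2+2k3+k4)
t=0.020: state=(0.486, 0.482)
t=0.040: state=(0.491, 0.484)
t=0.060: state=(0.497, 0.486)
continuing one RK4 step at a time; state shown every 50 steps (Δt=1):
t=1.000: state=(0.808, 0.590)
t=2.000: state=(1.122, 0.730)
t=3.000: state=(1.251, 0.884)
t=4.000: state=(1.213, 1.024)
t=5.000: state=(1.084, 1.138)
t=6.000: state=(0.882, 1.217)
t=7.000: state=(0.554, 1.253)
t=8.000: state=(-0.133, 1.225)
t=9.000: state=(-1.473, 1.065)
t=10.000: state=(-1.926, 0.796)
t=11.000: state=(-1.872, 0.543)
t=12.000: state=(-1.782, 0.330)
t=13.000: state=(-1.693, 0.153)
t=14.000: state=(-1.607, 0.007)
t=15.000: state=(-1.524, -0.111)
t=16.000: state=(-1.443, -0.205)
t=17.000: state=(-1.365, -0.278)
t=18.000: state=(-1.290, -0.333)
t=19.000: state=(-1.217, -0.373)
t=19.280: state=(-1.197, -0.381)
compare at T: v=-1.197, w=-0.381

largest component: w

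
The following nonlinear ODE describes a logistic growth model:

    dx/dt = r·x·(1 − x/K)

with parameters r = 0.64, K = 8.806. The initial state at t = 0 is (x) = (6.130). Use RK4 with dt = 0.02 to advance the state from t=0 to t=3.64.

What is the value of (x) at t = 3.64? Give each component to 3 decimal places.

(x) = (8.447)

t=0.000: state=(6.130)
step 1 (dt=0.02): k1=(1.192), k2=(1.189), k3=(1.189), k4=(1.186); state += dt/6·(k1+2k2+2k3+k4)
t=0.020: state=(6.154)
t=0.040: state=(6.177)
t=0.060: state=(6.201)
continuing one RK4 step at a time; state shown every 10 steps (Δt=0.2):
t=0.200: state=(6.362)
t=0.400: state=(6.582)
t=0.600: state=(6.788)
t=0.800: state=(6.980)
t=1.000: state=(7.158)
t=1.200: state=(7.323)
t=1.400: state=(7.474)
t=1.600: state=(7.612)
t=1.800: state=(7.738)
t=2.000: state=(7.853)
t=2.200: state=(7.956)
t=2.400: state=(8.050)
t=2.600: state=(8.134)
t=2.800: state=(8.209)
t=3.000: state=(8.276)
t=3.200: state=(8.337)
t=3.400: state=(8.390)
t=3.600: state=(8.438)
t=3.640: state=(8.447)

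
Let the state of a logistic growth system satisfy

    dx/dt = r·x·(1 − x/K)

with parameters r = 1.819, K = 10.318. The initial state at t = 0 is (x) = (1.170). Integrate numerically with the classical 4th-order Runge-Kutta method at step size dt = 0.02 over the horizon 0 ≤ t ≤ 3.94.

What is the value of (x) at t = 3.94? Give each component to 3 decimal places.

(x) = (10.256)

t=0.000: state=(1.170)
step 1 (dt=0.02): k1=(1.887), k2=(1.913), k3=(1.914), k4=(1.940); state += dt/6·(k1+2k2+2k3+k4)
t=0.020: state=(1.208)
t=0.040: state=(1.248)
t=0.060: state=(1.288)
continuing one RK4 step at a time; state shown every 10 steps (Δt=0.2):
t=0.200: state=(1.604)
t=0.400: state=(2.160)
t=0.600: state=(2.846)
t=0.800: state=(3.653)
t=1.000: state=(4.549)
t=1.200: state=(5.484)
t=1.400: state=(6.398)
t=1.600: state=(7.237)
t=1.800: state=(7.962)
t=2.000: state=(8.558)
t=2.200: state=(9.028)
t=2.400: state=(9.386)
t=2.600: state=(9.652)
t=2.800: state=(9.845)
t=3.000: state=(9.985)
t=3.200: state=(10.084)
t=3.400: state=(10.154)
t=3.600: state=(10.204)
t=3.800: state=(10.238)
t=3.940: state=(10.256)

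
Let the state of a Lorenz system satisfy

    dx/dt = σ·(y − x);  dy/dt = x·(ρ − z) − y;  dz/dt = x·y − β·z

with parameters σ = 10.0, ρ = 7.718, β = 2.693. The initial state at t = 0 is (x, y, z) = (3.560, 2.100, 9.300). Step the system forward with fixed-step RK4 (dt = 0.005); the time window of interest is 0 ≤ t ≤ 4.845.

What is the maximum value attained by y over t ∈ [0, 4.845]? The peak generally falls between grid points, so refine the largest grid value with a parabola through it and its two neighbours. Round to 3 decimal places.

t=0.000: state=(3.560, 2.100, 9.300)
step 1 (dt=0.005): k1=(-14.600, -7.732, -17.569), k2=(-14.428, -7.500, -17.595), k3=(-14.427, -7.501, -17.592), k4=(-14.254, -7.274, -17.614); state += dt/6·(k1+2k2+2k3+k4)
t=0.005: state=(3.488, 2.062, 9.212)
t=0.010: state=(3.417, 2.027, 9.124)
t=0.015: state=(3.349, 1.994, 9.036)
continuing one RK4 step at a time; state shown every 40 steps (Δt=0.2):
t=0.200: state=(1.966, 1.713, 6.106)
t=0.400: state=(2.067, 2.359, 4.164)
t=0.600: state=(3.051, 3.737, 3.644)
t=0.800: state=(4.672, 5.506, 5.019)
t=1.000: state=(5.684, 5.688, 7.773)
t=1.200: state=(4.741, 4.004, 8.482)
t=1.400: state=(3.538, 3.169, 7.098)
t=1.600: state=(3.302, 3.405, 5.808)
t=1.800: state=(3.811, 4.179, 5.473)
t=2.000: state=(4.568, 4.891, 6.215)
t=2.200: state=(4.860, 4.800, 7.273)
t=2.400: state=(4.440, 4.148, 7.461)
t=2.600: state=(3.951, 3.795, 6.866)
t=2.800: state=(3.866, 3.929, 6.301)
t=3.000: state=(4.129, 4.303, 6.226)
t=3.200: state=(4.440, 4.549, 6.608)
t=3.400: state=(4.497, 4.446, 7.000)
t=3.600: state=(4.300, 4.181, 7.012)
t=3.800: state=(4.111, 4.057, 6.743)
t=4.000: state=(4.101, 4.141, 6.521)
t=4.200: state=(4.229, 4.304, 6.531)
t=4.400: state=(4.348, 4.381, 6.710)
t=4.600: state=(4.347, 4.317, 6.851)
t=4.800: state=(4.258, 4.209, 6.829)
t=4.845: state=(4.237, 4.192, 6.806)
largest grid value and its neighbours: y(0.910)=5.95217, y(0.915)=5.95309, y(0.920)=5.95213
parabola through these three points peaks at t≈0.915 with y≈5.95309

max y = 5.953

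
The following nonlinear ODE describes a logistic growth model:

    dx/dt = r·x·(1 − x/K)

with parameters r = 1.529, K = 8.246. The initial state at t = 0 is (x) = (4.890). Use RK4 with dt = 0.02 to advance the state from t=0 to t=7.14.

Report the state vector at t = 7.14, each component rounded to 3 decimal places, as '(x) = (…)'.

t=0.000: state=(4.890)
step 1 (dt=0.02): k1=(3.043), k2=(3.034), k3=(3.034), k4=(3.025); state += dt/6·(k1+2k2+2k3+k4)
t=0.020: state=(4.951)
t=0.040: state=(5.011)
t=0.060: state=(5.071)
continuing one RK4 step at a time; state shown every 25 steps (Δt=0.5):
t=0.500: state=(6.249)
t=1.000: state=(7.178)
t=1.500: state=(7.712)
t=2.000: state=(7.988)
t=2.500: state=(8.124)
t=3.000: state=(8.189)
t=3.500: state=(8.219)
t=4.000: state=(8.234)
t=4.500: state=(8.240)
t=5.000: state=(8.243)
t=5.500: state=(8.245)
t=6.000: state=(8.245)
t=6.500: state=(8.246)
t=7.000: state=(8.246)
t=7.140: state=(8.246)

(x) = (8.246)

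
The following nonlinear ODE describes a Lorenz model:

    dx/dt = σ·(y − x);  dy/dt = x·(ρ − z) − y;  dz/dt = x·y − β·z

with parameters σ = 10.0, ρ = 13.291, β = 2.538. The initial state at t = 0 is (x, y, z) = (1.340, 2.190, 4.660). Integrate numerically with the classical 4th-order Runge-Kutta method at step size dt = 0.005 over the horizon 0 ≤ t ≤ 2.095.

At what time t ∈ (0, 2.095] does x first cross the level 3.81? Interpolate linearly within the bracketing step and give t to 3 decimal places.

t=0.000: state=(1.340, 2.190, 4.660)
step 1 (dt=0.005): k1=(8.500, 9.376, -8.892), k2=(8.522, 9.566, -8.758), k3=(8.526, 9.565, -8.758), k4=(8.552, 9.756, -8.622); state += dt/6·(k1+2k2+2k3+k4)
t=0.005: state=(1.383, 2.238, 4.616)
t=0.010: state=(1.426, 2.288, 4.574)
t=0.015: state=(1.469, 2.339, 4.533)
continuing one RK4 step at a time; state shown every 20 steps (Δt=0.1):
t=0.100: state=(2.328, 3.535, 4.080)
t=0.195: state=(3.790, 5.709, 4.401)
next step: t=0.200: state=(3.887, 5.850, 4.456) — x has crossed 3.81
linear interpolation between t=0.195 (3.79005) and t=0.200 (3.88711) → t≈0.196

t = 0.196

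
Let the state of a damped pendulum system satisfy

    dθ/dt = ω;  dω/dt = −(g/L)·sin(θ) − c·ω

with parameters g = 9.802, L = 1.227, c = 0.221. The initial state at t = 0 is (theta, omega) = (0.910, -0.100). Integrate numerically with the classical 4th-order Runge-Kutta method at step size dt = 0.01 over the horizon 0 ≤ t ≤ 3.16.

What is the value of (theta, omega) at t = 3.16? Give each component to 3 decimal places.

(theta, omega) = (-0.430, -1.238)

t=0.000: state=(0.910, -0.100)
step 1 (dt=0.01): k1=(-0.100, -6.285), k2=(-0.131, -6.276), k3=(-0.131, -6.275), k4=(-0.163, -6.265); state += dt/6·(k1+2k2+2k3+k4)
t=0.010: state=(0.909, -0.163)
t=0.020: state=(0.907, -0.225)
t=0.030: state=(0.904, -0.288)
continuing one RK4 step at a time; state shown every 20 steps (Δt=0.2):
t=0.200: state=(0.769, -1.278)
t=0.400: state=(0.422, -2.111)
t=0.600: state=(-0.033, -2.321)
t=0.800: state=(-0.459, -1.828)
t=1.000: state=(-0.732, -0.853)
t=1.200: state=(-0.789, 0.283)
t=1.400: state=(-0.627, 1.306)
t=1.600: state=(-0.292, 1.952)
t=1.800: state=(0.114, 2.005)
t=2.000: state=(0.469, 1.455)
t=2.200: state=(0.671, 0.529)
t=2.400: state=(0.675, -0.489)
t=2.600: state=(0.487, -1.341)
t=2.800: state=(0.165, -1.791)
t=3.000: state=(-0.192, -1.688)
t=3.160: state=(-0.430, -1.238)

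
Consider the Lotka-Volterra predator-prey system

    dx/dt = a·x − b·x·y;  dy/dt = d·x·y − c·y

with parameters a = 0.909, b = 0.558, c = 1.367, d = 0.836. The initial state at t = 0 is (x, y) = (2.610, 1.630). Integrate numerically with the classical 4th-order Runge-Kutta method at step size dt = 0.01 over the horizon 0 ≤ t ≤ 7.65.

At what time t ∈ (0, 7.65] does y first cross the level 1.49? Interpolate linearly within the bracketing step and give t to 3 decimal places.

t=0.000: state=(2.610, 1.630)
step 1 (dt=0.01): k1=(-0.001, 1.328), k2=(-0.011, 1.334), k3=(-0.011, 1.334), k4=(-0.021, 1.339); state += dt/6·(k1+2k2+2k3+k4)
t=0.010: state=(2.610, 1.643)
t=0.020: state=(2.610, 1.657)
t=0.030: state=(2.609, 1.670)
continuing one RK4 step at a time; state shown every 25 steps (Δt=0.25):
t=0.250: state=(2.546, 1.990)
t=0.500: state=(2.358, 2.365)
t=0.750: state=(2.080, 2.675)
t=1.000: state=(1.773, 2.843)
t=1.250: state=(1.495, 2.840)
t=1.500: state=(1.274, 2.691)
t=1.750: state=(1.116, 2.452)
t=2.000: state=(1.014, 2.175)
t=2.250: state=(0.958, 1.898)
t=2.500: state=(0.940, 1.643)
t=2.660: state=(0.945, 1.498)
next step: t=2.670: state=(0.946, 1.489) — y has crossed 1.49
linear interpolation between t=2.660 (1.49753) and t=2.670 (1.48891) → t≈2.669

t = 2.669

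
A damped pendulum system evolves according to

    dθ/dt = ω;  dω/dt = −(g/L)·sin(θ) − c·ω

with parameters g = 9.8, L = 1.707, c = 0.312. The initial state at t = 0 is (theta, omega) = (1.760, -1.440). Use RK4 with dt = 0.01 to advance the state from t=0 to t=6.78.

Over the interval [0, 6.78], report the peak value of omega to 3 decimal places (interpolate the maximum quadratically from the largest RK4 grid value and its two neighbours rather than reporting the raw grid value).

max omega = 2.860

t=0.000: state=(1.760, -1.440)
step 1 (dt=0.01): k1=(-1.440, -5.189), k2=(-1.466, -5.189), k3=(-1.466, -5.189), k4=(-1.492, -5.188); state += dt/6·(k1+2k2+2k3+k4)
t=0.010: state=(1.745, -1.492)
t=0.020: state=(1.730, -1.544)
t=0.030: state=(1.714, -1.596)
continuing one RK4 step at a time; state shown every 25 steps (Δt=0.25):
t=0.250: state=(1.240, -2.695)
t=0.500: state=(0.448, -3.509)
t=0.750: state=(-0.422, -3.248)
t=1.000: state=(-1.096, -2.043)
t=1.250: state=(-1.422, -0.568)
t=1.500: state=(-1.386, 0.842)
t=1.750: state=(-1.016, 2.070)
t=2.000: state=(-0.391, 2.805)
t=2.250: state=(0.310, 2.639)
t=2.500: state=(0.859, 1.661)
t=2.750: state=(1.115, 0.367)
t=3.000: state=(1.046, -0.895)
t=3.250: state=(0.689, -1.891)
t=3.500: state=(0.148, -2.310)
t=3.750: state=(-0.400, -1.951)
t=4.000: state=(-0.779, -1.017)
t=4.250: state=(-0.893, 0.105)
t=4.500: state=(-0.735, 1.119)
t=4.750: state=(-0.364, 1.765)
t=5.000: state=(0.097, 1.812)
t=5.250: state=(0.491, 1.260)
t=5.500: state=(0.699, 0.370)
t=5.750: state=(0.674, -0.553)
t=6.000: state=(0.441, -1.255)
t=6.250: state=(0.083, -1.521)
t=6.500: state=(-0.275, -1.264)
t=6.750: state=(-0.516, -0.619)
t=6.780: state=(-0.534, -0.527)
largest grid value and its neighbours: omega(2.070)=2.85862, omega(2.080)=2.85989, omega(2.090)=2.85954
parabola through these three points peaks at t≈2.083 with omega≈2.85996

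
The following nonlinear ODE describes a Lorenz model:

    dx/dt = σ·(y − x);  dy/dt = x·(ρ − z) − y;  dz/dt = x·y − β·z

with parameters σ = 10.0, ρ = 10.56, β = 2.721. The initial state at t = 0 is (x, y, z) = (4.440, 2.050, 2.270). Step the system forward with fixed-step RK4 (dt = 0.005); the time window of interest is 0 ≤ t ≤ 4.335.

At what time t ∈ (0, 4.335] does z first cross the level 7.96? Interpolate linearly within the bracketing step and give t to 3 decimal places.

t = 0.287

t=0.000: state=(4.440, 2.050, 2.270)
step 1 (dt=0.005): k1=(-23.900, 34.758, 2.925), k2=(-22.434, 34.143, 3.164), k3=(-22.486, 34.173, 3.163), k4=(-21.067, 33.586, 3.391); state += dt/6·(k1+2k2+2k3+k4)
t=0.005: state=(4.328, 2.221, 2.286)
t=0.010: state=(4.229, 2.386, 2.304)
t=0.015: state=(4.143, 2.546, 2.324)
continuing one RK4 step at a time; state shown every 40 steps (Δt=0.2):
t=0.200: state=(5.492, 7.402, 4.840)
t=0.285: state=(7.157, 8.982, 7.874)
next step: t=0.290: state=(7.247, 9.030, 8.090) — z has crossed 7.96
linear interpolation between t=0.285 (7.87420) and t=0.290 (8.08996) → t≈0.287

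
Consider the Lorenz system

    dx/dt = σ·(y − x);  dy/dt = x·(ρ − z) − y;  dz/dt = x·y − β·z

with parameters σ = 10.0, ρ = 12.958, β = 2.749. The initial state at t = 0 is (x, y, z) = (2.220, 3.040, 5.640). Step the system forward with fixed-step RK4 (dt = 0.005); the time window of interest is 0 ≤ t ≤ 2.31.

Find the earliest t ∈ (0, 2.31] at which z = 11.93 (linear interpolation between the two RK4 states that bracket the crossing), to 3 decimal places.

t=0.000: state=(2.220, 3.040, 5.640)
step 1 (dt=0.005): k1=(8.200, 13.206, -8.756), k2=(8.325, 13.372, -8.559), k3=(8.326, 13.373, -8.559), k4=(8.452, 13.541, -8.360); state += dt/6·(k1+2k2+2k3+k4)
t=0.005: state=(2.262, 3.107, 5.597)
t=0.010: state=(2.305, 3.175, 5.556)
t=0.015: state=(2.349, 3.246, 5.518)
continuing one RK4 step at a time; state shown every 20 steps (Δt=0.1):
t=0.100: state=(3.320, 4.732, 5.225)
t=0.200: state=(5.086, 7.196, 6.184)
t=0.300: state=(7.368, 9.621, 9.423)
t=0.350: state=(8.372, 10.038, 11.874)
next step: t=0.355: state=(8.453, 10.028, 12.131) — z has crossed 11.93
linear interpolation between t=0.350 (11.87377) and t=0.355 (12.13086) → t≈0.351

t = 0.351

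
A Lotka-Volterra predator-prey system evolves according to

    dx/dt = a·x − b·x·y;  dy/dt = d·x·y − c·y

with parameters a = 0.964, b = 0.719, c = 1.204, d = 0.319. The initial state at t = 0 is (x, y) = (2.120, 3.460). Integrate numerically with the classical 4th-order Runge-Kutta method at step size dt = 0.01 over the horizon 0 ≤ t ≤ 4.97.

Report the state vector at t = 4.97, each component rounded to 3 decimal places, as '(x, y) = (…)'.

t=0.000: state=(2.120, 3.460)
step 1 (dt=0.01): k1=(-3.230, -1.826), k2=(-3.192, -1.839), k3=(-3.192, -1.839), k4=(-3.154, -1.851); state += dt/6·(k1+2k2+2k3+k4)
t=0.010: state=(2.088, 3.442)
t=0.020: state=(2.057, 3.423)
t=0.030: state=(2.026, 3.404)
continuing one RK4 step at a time; state shown every 20 steps (Δt=0.2):
t=0.200: state=(1.608, 3.059)
t=0.400: state=(1.295, 2.635)
t=0.600: state=(1.107, 2.235)
t=0.800: state=(0.999, 1.878)
t=1.000: state=(0.946, 1.570)
t=1.200: state=(0.933, 1.310)
t=1.400: state=(0.952, 1.094)
t=1.600: state=(1.000, 0.915)
t=1.800: state=(1.075, 0.768)
t=2.000: state=(1.177, 0.649)
t=2.200: state=(1.310, 0.552)
t=2.400: state=(1.476, 0.474)
t=2.600: state=(1.680, 0.412)
t=2.800: state=(1.927, 0.363)
t=3.000: state=(2.224, 0.326)
t=3.200: state=(2.579, 0.298)
t=3.400: state=(3.000, 0.280)
t=3.600: state=(3.497, 0.271)
t=3.800: state=(4.079, 0.271)
t=4.000: state=(4.755, 0.282)
t=4.200: state=(5.528, 0.307)
t=4.400: state=(6.394, 0.353)
t=4.600: state=(7.332, 0.430)
t=4.800: state=(8.289, 0.557)
t=4.970: state=(9.035, 0.726)

(x, y) = (9.035, 0.726)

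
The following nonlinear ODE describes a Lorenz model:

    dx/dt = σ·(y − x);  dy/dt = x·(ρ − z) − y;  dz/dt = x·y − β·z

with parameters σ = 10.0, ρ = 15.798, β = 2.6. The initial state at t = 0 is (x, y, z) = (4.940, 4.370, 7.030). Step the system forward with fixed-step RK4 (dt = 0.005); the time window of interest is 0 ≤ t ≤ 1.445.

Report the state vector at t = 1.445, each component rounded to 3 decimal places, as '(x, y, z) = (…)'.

(x, y, z) = (4.485, 2.788, 16.127)

t=0.000: state=(4.940, 4.370, 7.030)
step 1 (dt=0.005): k1=(-5.700, 38.944, 3.310), k2=(-4.584, 38.681, 3.706), k3=(-4.618, 38.701, 3.712), k4=(-3.534, 38.457, 4.112); state += dt/6·(k1+2k2+2k3+k4)
t=0.005: state=(4.917, 4.563, 7.049)
t=0.010: state=(4.904, 4.755, 7.071)
t=0.015: state=(4.902, 4.944, 7.098)
continuing one RK4 step at a time; state shown every 10 steps (Δt=0.05):
t=0.050: state=(5.118, 6.240, 7.415)
t=0.100: state=(5.949, 8.065, 8.367)
t=0.150: state=(7.154, 9.776, 10.105)
t=0.200: state=(8.469, 10.980, 12.718)
t=0.250: state=(9.525, 11.090, 15.899)
t=0.300: state=(9.904, 9.768, 18.792)
t=0.350: state=(9.369, 7.423, 20.428)
t=0.400: state=(8.078, 5.019, 20.480)
t=0.450: state=(6.476, 3.279, 19.377)
t=0.500: state=(4.994, 2.335, 17.751)
t=0.550: state=(3.857, 1.982, 16.023)
t=0.600: state=(3.111, 1.983, 14.387)
t=0.650: state=(2.706, 2.189, 12.913)
t=0.700: state=(2.572, 2.535, 11.627)
t=0.750: state=(2.654, 3.011, 10.547)
t=0.800: state=(2.922, 3.636, 9.694)
t=0.850: state=(3.369, 4.442, 9.106)
t=0.900: state=(3.999, 5.452, 8.850)
t=0.950: state=(4.824, 6.666, 9.026)
t=1.000: state=(5.833, 8.012, 9.765)
t=1.050: state=(6.970, 9.292, 11.190)
t=1.100: state=(8.088, 10.153, 13.294)
t=1.150: state=(8.938, 10.174, 15.785)
t=1.200: state=(9.239, 9.152, 18.035)
t=1.250: state=(8.841, 7.374, 19.370)
t=1.300: state=(7.854, 5.484, 19.525)
t=1.350: state=(6.590, 4.018, 18.738)
t=1.400: state=(5.373, 3.143, 17.442)
t=1.445: state=(4.485, 2.788, 16.127)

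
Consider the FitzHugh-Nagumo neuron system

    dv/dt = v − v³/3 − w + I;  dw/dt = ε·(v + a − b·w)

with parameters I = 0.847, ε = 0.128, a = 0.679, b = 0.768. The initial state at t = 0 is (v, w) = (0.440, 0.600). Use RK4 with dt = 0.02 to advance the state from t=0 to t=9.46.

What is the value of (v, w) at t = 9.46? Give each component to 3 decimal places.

(v, w) = (0.651, 1.732)

t=0.000: state=(0.440, 0.600)
step 1 (dt=0.02): k1=(0.659, 0.084), k2=(0.663, 0.085), k3=(0.663, 0.085), k4=(0.668, 0.086); state += dt/6·(k1+2k2+2k3+k4)
t=0.020: state=(0.453, 0.602)
t=0.040: state=(0.467, 0.603)
t=0.060: state=(0.480, 0.605)
continuing one RK4 step at a time; state shown every 25 steps (Δt=0.5):
t=0.500: state=(0.818, 0.653)
t=1.000: state=(1.224, 0.728)
t=1.500: state=(1.508, 0.822)
t=2.000: state=(1.627, 0.923)
t=2.500: state=(1.647, 1.024)
t=3.000: state=(1.622, 1.119)
t=3.500: state=(1.579, 1.208)
t=4.000: state=(1.529, 1.290)
t=4.500: state=(1.475, 1.364)
t=5.000: state=(1.418, 1.431)
t=5.500: state=(1.358, 1.492)
t=6.000: state=(1.296, 1.545)
t=6.500: state=(1.230, 1.593)
t=7.000: state=(1.160, 1.633)
t=7.500: state=(1.083, 1.667)
t=8.000: state=(0.998, 1.695)
t=8.500: state=(0.900, 1.715)
t=9.000: state=(0.784, 1.728)
t=9.460: state=(0.651, 1.732)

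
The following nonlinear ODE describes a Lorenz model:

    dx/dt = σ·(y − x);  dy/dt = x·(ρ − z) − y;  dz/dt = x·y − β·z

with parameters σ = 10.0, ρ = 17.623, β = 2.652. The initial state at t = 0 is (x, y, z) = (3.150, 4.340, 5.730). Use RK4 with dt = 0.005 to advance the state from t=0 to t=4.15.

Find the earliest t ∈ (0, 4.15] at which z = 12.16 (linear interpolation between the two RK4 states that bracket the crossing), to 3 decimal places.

t=0.000: state=(3.150, 4.340, 5.730)
step 1 (dt=0.005): k1=(11.900, 33.123, -1.525), k2=(12.431, 33.406, -1.122), k3=(12.424, 33.418, -1.117), k4=(12.950, 33.713, -0.704); state += dt/6·(k1+2k2+2k3+k4)
t=0.005: state=(3.212, 4.507, 5.724)
t=0.010: state=(3.279, 4.677, 5.723)
t=0.015: state=(3.352, 4.851, 5.726)
t=0.195: state=(8.937, 13.109, 11.913)
next step: t=0.200: state=(9.145, 13.291, 12.349) — z has crossed 12.16
linear interpolation between t=0.195 (11.91311) and t=0.200 (12.34907) → t≈0.198

t = 0.198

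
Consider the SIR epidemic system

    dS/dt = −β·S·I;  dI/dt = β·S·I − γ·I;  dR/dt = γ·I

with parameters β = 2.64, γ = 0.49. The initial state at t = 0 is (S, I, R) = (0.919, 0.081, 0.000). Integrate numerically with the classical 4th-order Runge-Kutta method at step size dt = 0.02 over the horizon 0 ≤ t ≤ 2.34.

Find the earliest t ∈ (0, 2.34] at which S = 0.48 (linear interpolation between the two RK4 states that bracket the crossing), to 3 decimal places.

t=0.000: state=(0.919, 0.081, 0.000)
step 1 (dt=0.02): k1=(-0.197, 0.157, 0.040), k2=(-0.200, 0.159, 0.040), k3=(-0.200, 0.159, 0.040), k4=(-0.203, 0.162, 0.041); state += dt/6·(k1+2k2+2k3+k4)
t=0.020: state=(0.915, 0.084, 0.001)
t=0.040: state=(0.911, 0.087, 0.002)
t=0.060: state=(0.907, 0.091, 0.003)
continuing one RK4 step at a time; state shown every 5 steps (Δt=0.1):
t=0.100: state=(0.898, 0.098, 0.004)
t=0.200: state=(0.872, 0.118, 0.010)
t=0.300: state=(0.843, 0.141, 0.016)
t=0.400: state=(0.810, 0.167, 0.024)
t=0.500: state=(0.772, 0.196, 0.032)
t=0.600: state=(0.730, 0.227, 0.043)
t=0.700: state=(0.684, 0.261, 0.055)
t=0.800: state=(0.636, 0.296, 0.068)
t=0.900: state=(0.586, 0.331, 0.084)
t=1.000: state=(0.534, 0.365, 0.101)
t=1.100: state=(0.483, 0.398, 0.119)
next step: t=1.120: state=(0.473, 0.404, 0.123) — S has crossed 0.48
linear interpolation between t=1.100 (0.48295) and t=1.120 (0.47283) → t≈1.106

t = 1.106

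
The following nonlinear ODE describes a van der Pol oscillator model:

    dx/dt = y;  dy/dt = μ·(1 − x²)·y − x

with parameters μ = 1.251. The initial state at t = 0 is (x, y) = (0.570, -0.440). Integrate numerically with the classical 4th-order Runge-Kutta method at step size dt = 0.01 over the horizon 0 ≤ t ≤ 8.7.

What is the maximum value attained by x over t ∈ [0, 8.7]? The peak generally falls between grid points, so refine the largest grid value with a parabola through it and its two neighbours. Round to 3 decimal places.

max x = 2.003

t=0.000: state=(0.570, -0.440)
step 1 (dt=0.01): k1=(-0.440, -0.942), k2=(-0.445, -0.945), k3=(-0.445, -0.945), k4=(-0.449, -0.948); state += dt/6·(k1+2k2+2k3+k4)
t=0.010: state=(0.566, -0.449)
t=0.020: state=(0.561, -0.459)
t=0.030: state=(0.556, -0.469)
continuing one RK4 step at a time; state shown every 50 steps (Δt=0.5):
t=0.500: state=(0.216, -1.019)
t=1.000: state=(-0.490, -1.796)
t=1.500: state=(-1.381, -1.386)
t=2.000: state=(-1.703, -0.027)
t=2.500: state=(-1.561, 0.504)
t=3.000: state=(-1.233, 0.814)
t=3.500: state=(-0.713, 1.332)
t=4.000: state=(0.210, 2.481)
t=4.500: state=(1.559, 2.145)
t=5.000: state=(2.003, -0.008)
t=5.500: state=(1.853, -0.471)
t=6.000: state=(1.573, -0.649)
t=6.500: state=(1.191, -0.906)
t=7.000: state=(0.616, -1.482)
t=7.500: state=(-0.414, -2.720)
t=8.000: state=(-1.723, -1.698)
t=8.500: state=(-2.005, 0.149)
t=8.700: state=(-1.953, 0.353)
largest grid value and its neighbours: x(4.990)=2.00320, x(5.000)=2.00322, x(5.010)=2.00305
parabola through these three points peaks at t≈4.996 with x≈2.00324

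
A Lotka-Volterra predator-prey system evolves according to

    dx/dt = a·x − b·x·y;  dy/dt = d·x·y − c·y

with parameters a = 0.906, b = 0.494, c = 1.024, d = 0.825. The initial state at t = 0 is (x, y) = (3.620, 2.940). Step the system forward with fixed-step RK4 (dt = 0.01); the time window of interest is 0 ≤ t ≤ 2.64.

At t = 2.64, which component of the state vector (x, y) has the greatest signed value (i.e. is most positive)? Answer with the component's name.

largest component: y

t=0.000: state=(3.620, 2.940)
step 1 (dt=0.01): k1=(-1.978, 5.770), k2=(-2.024, 5.802), k3=(-2.024, 5.802), k4=(-2.070, 5.834); state += dt/6·(k1+2k2+2k3+k4)
t=0.010: state=(3.600, 2.998)
t=0.020: state=(3.579, 3.057)
t=0.030: state=(3.557, 3.116)
continuing one RK4 step at a time; state shown every 10 steps (Δt=0.1):
t=0.100: state=(3.377, 3.544)
t=0.200: state=(3.056, 4.173)
t=0.300: state=(2.682, 4.774)
t=0.400: state=(2.289, 5.290)
t=0.500: state=(1.910, 5.677)
t=0.600: state=(1.570, 5.914)
t=0.700: state=(1.280, 6.002)
t=0.800: state=(1.042, 5.960)
t=0.900: state=(0.853, 5.815)
t=1.000: state=(0.704, 5.596)
t=1.100: state=(0.588, 5.327)
t=1.200: state=(0.499, 5.028)
t=1.300: state=(0.429, 4.715)
t=1.400: state=(0.375, 4.400)
t=1.500: state=(0.333, 4.089)
t=1.600: state=(0.300, 3.788)
t=1.700: state=(0.275, 3.502)
t=1.800: state=(0.255, 3.230)
t=1.900: state=(0.239, 2.976)
t=2.000: state=(0.227, 2.738)
t=2.100: state=(0.219, 2.518)
t=2.200: state=(0.212, 2.313)
t=2.300: state=(0.208, 2.125)
t=2.400: state=(0.206, 1.951)
t=2.500: state=(0.206, 1.791)
t=2.600: state=(0.207, 1.645)
t=2.640: state=(0.208, 1.590)
compare at T: x=0.208, y=1.590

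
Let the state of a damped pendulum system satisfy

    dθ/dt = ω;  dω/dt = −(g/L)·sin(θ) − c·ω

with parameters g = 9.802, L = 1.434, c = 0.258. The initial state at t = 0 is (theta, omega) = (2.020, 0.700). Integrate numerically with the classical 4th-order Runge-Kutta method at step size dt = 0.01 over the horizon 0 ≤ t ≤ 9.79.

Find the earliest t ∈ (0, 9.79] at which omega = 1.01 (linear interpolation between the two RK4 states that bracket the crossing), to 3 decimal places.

t=0.000: state=(2.020, 0.700)
step 1 (dt=0.01): k1=(0.700, -6.338), k2=(0.668, -6.319), k3=(0.668, -6.320), k4=(0.637, -6.302); state += dt/6·(k1+2k2+2k3+k4)
t=0.010: state=(2.027, 0.637)
t=0.020: state=(2.033, 0.574)
t=0.030: state=(2.038, 0.511)
continuing one RK4 step at a time; state shown every 50 steps (Δt=0.5):
t=0.500: state=(1.609, -2.353)
t=1.000: state=(-0.167, -4.025)
t=1.500: state=(-1.532, -1.054)
t=1.800: state=(-1.537, 0.997)
next step: t=1.810: state=(-1.527, 1.062) — omega has crossed 1.01
linear interpolation between t=1.800 (0.99660) and t=1.810 (1.06225) → t≈1.802

t = 1.802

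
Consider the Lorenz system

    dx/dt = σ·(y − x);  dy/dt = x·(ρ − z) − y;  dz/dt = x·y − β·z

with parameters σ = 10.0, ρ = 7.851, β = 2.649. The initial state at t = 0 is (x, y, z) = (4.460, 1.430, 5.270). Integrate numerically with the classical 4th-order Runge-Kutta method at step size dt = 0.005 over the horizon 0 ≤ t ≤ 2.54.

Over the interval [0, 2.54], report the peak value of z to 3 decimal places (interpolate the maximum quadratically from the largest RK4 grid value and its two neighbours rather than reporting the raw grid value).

max z = 8.589

t=0.000: state=(4.460, 1.430, 5.270)
step 1 (dt=0.005): k1=(-30.300, 10.081, -7.582), k2=(-29.290, 9.944, -7.530), k3=(-29.319, 9.950, -7.528), k4=(-28.337, 9.816, -7.478); state += dt/6·(k1+2k2+2k3+k4)
t=0.005: state=(4.313, 1.480, 5.232)
t=0.010: state=(4.176, 1.528, 5.195)
t=0.015: state=(4.048, 1.575, 5.159)
continuing one RK4 step at a time; state shown every 20 steps (Δt=0.1):
t=0.100: state=(2.861, 2.250, 4.602)
t=0.200: state=(2.729, 2.943, 4.155)
t=0.300: state=(3.141, 3.711, 4.044)
t=0.400: state=(3.815, 4.570, 4.377)
t=0.500: state=(4.596, 5.368, 5.218)
t=0.600: state=(5.272, 5.803, 6.468)
t=0.700: state=(5.575, 5.622, 7.732)
t=0.800: state=(5.363, 4.918, 8.489)
t=0.900: state=(4.777, 4.107, 8.517)
t=1.000: state=(4.124, 3.528, 8.008)
t=1.100: state=(3.635, 3.265, 7.284)
t=1.200: state=(3.389, 3.262, 6.583)
t=1.300: state=(3.370, 3.451, 6.040)
t=1.400: state=(3.535, 3.776, 5.727)
t=1.500: state=(3.832, 4.176, 5.683)
t=1.600: state=(4.197, 4.570, 5.911)
t=1.700: state=(4.546, 4.854, 6.359)
t=1.800: state=(4.782, 4.933, 6.901)
t=1.900: state=(4.834, 4.786, 7.361)
t=2.000: state=(4.699, 4.490, 7.595)
t=2.100: state=(4.448, 4.172, 7.563)
t=2.200: state=(4.180, 3.936, 7.331)
t=2.300: state=(3.978, 3.824, 7.007)
t=2.400: state=(3.879, 3.836, 6.691)
t=2.500: state=(3.888, 3.946, 6.458)
t=2.540: state=(3.918, 4.010, 6.398)
largest grid value and its neighbours: z(0.850)=8.58892, z(0.855)=8.58898, z(0.860)=8.58733
parabola through these three points peaks at t≈0.853 with z≈8.58916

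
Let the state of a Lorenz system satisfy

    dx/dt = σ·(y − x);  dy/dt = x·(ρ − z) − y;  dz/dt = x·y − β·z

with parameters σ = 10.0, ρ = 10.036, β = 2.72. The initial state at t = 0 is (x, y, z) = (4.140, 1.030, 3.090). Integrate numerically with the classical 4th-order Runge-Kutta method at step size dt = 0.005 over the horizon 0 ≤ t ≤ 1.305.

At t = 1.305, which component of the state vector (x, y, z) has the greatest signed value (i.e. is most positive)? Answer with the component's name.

t=0.000: state=(4.140, 1.030, 3.090)
step 1 (dt=0.005): k1=(-31.100, 27.726, -4.141), k2=(-29.629, 27.159, -3.911), k3=(-29.680, 27.184, -3.914), k4=(-28.257, 26.638, -3.698); state += dt/6·(k1+2k2+2k3+k4)
t=0.005: state=(3.992, 1.166, 3.070)
t=0.010: state=(3.857, 1.297, 3.053)
t=0.015: state=(3.735, 1.422, 3.037)
continuing one RK4 step at a time; state shown every 10 steps (Δt=0.05):
t=0.050: state=(3.178, 2.200, 2.969)
t=0.100: state=(2.997, 3.142, 2.973)
t=0.150: state=(3.246, 4.046, 3.118)
t=0.200: state=(3.762, 4.999, 3.462)
t=0.250: state=(4.463, 6.011, 4.083)
t=0.300: state=(5.289, 7.020, 5.057)
t=0.350: state=(6.162, 7.881, 6.422)
t=0.400: state=(6.960, 8.382, 8.123)
t=0.450: state=(7.527, 8.320, 9.949)
t=0.500: state=(7.711, 7.631, 11.553)
t=0.550: state=(7.444, 6.479, 12.600)
t=0.600: state=(6.789, 5.191, 12.942)
t=0.650: state=(5.912, 4.066, 12.664)
t=0.700: state=(5.001, 3.252, 11.978)
t=0.750: state=(4.197, 2.754, 11.093)
t=0.800: state=(3.570, 2.507, 10.154)
t=0.850: state=(3.133, 2.440, 9.246)
t=0.900: state=(2.869, 2.497, 8.413)
t=0.950: state=(2.752, 2.648, 7.679)
t=1.000: state=(2.758, 2.878, 7.057)
t=1.050: state=(2.867, 3.181, 6.557)
t=1.100: state=(3.068, 3.557, 6.190)
t=1.150: state=(3.354, 4.005, 5.970)
t=1.200: state=(3.717, 4.517, 5.916)
t=1.250: state=(4.150, 5.076, 6.047)
t=1.300: state=(4.637, 5.650, 6.383)
t=1.305: state=(4.688, 5.706, 6.428)
compare at T: x=4.688, y=5.706, z=6.428

largest component: z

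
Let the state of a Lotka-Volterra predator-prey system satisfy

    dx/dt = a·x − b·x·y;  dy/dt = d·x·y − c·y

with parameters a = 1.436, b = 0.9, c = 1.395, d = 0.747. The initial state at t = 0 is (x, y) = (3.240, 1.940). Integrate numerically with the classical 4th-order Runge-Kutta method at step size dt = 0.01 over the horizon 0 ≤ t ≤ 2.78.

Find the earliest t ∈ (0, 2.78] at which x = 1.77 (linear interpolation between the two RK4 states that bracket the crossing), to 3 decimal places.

t = 0.723

t=0.000: state=(3.240, 1.940)
step 1 (dt=0.01): k1=(-1.004, 1.989), k2=(-1.032, 1.992), k3=(-1.032, 1.992), k4=(-1.059, 1.994); state += dt/6·(k1+2k2+2k3+k4)
t=0.010: state=(3.230, 1.960)
t=0.020: state=(3.219, 1.980)
t=0.030: state=(3.207, 2.000)
continuing one RK4 step at a time; state shown every 10 steps (Δt=0.1):
t=0.100: state=(3.113, 2.140)
t=0.200: state=(2.938, 2.334)
t=0.300: state=(2.727, 2.509)
t=0.400: state=(2.495, 2.652)
t=0.500: state=(2.257, 2.755)
t=0.600: state=(2.028, 2.812)
t=0.700: state=(1.816, 2.823)
t=0.720: state=(1.776, 2.820)
next step: t=0.730: state=(1.757, 2.818) — x has crossed 1.77
linear interpolation between t=0.720 (1.77635) and t=0.730 (1.75689) → t≈0.723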